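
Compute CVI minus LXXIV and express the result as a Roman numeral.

CVI = 106
LXXIV = 74
106 - 74 = 32

XXXII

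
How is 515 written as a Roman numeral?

Convert 515 to Roman numerals:
  515 contains 1×500 (D)
  15 contains 1×10 (X)
  5 contains 1×5 (V)

DXV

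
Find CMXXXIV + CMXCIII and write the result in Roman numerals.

CMXXXIV = 934
CMXCIII = 993
934 + 993 = 1927

MCMXXVII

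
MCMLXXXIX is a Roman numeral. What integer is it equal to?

MCMLXXXIX: M=1000, CM=900, L=50, X=10, X=10, X=10, IX=9
1000 + 900 + 50 + 10 + 10 + 10 + 9 = 1989

1989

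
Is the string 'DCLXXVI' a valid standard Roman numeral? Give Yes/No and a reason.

'DCLXXVI': Check the rules: uses only the symbols I, V, X, L, C, D, M; no symbol is repeated more than three times in a row; V, L and D each appear at most once; no smaller symbol precedes a larger one (values never increase from left to right). Value: D (500) + C (100) + L (50) + X (10) + X (10) + V (5) + I (1) = 676. So it is a valid standard Roman numeral.

Yes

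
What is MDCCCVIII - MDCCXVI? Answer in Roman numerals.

MDCCCVIII = 1808
MDCCXVI = 1716
1808 - 1716 = 92

XCII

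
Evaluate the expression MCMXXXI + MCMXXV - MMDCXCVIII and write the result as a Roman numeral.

MCMXXXI = 1931, MCMXXV = 1925, MMDCXCVIII = 2698
1931 + 1925 = 3856
3856 - 2698 = 1158

MCLVIII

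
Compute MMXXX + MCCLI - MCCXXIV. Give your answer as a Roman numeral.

MMXXX = 2030, MCCLI = 1251, MCCXXIV = 1224
2030 + 1251 = 3281
3281 - 1224 = 2057

MMLVII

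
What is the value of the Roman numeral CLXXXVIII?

CLXXXVIII: C=100, L=50, X=10, X=10, X=10, V=5, I=1, I=1, I=1
100 + 50 + 10 + 10 + 10 + 5 + 1 + 1 + 1 = 188

188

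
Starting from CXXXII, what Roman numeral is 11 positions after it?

CXXXII = 132
132 + 11 = 143

CXLIII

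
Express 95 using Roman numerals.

Convert 95 to Roman numerals:
  95 contains 1×90 (XC)
  5 contains 1×5 (V)

XCV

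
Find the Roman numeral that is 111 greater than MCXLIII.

MCXLIII = 1143
1143 + 111 = 1254

MCCLIV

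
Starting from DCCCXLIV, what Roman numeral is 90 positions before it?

DCCCXLIV = 844
844 - 90 = 754

DCCLIV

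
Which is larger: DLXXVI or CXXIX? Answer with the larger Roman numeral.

DLXXVI = 576
CXXIX = 129
576 is larger

DLXXVI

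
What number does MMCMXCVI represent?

MMCMXCVI: M=1000, M=1000, CM=900, XC=90, V=5, I=1
1000 + 1000 + 900 + 90 + 5 + 1 = 2996

2996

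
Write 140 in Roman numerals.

Convert 140 to Roman numerals:
  140 contains 1×100 (C)
  40 contains 1×40 (XL)

CXL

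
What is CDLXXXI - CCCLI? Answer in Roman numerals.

CDLXXXI = 481
CCCLI = 351
481 - 351 = 130

CXXX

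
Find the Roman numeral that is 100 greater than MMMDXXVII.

MMMDXXVII = 3527
3527 + 100 = 3627

MMMDCXXVII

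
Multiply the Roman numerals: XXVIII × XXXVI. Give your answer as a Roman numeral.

XXVIII = 28
XXXVI = 36
28 × 36 = 1008

MVIII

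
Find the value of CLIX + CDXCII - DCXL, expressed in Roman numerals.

CLIX = 159, CDXCII = 492, DCXL = 640
159 + 492 = 651
651 - 640 = 11

XI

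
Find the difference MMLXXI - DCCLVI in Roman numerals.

MMLXXI = 2071
DCCLVI = 756
2071 - 756 = 1315

MCCCXV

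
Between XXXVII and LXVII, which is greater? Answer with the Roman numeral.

XXXVII = 37
LXVII = 67
67 is larger

LXVII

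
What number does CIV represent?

CIV: C=100, IV=4
100 + 4 = 104

104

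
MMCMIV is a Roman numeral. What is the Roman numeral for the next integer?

MMCMIV = 2904, so the next integer is 2904 + 1 = 2905

MMCMV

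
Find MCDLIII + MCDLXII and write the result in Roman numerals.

MCDLIII = 1453
MCDLXII = 1462
1453 + 1462 = 2915

MMCMXV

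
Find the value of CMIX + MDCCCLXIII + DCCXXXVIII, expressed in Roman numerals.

CMIX = 909, MDCCCLXIII = 1863, DCCXXXVIII = 738
909 + 1863 = 2772
2772 + 738 = 3510

MMMDX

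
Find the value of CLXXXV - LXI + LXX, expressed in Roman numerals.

CLXXXV = 185, LXI = 61, LXX = 70
185 - 61 = 124
124 + 70 = 194

CXCIV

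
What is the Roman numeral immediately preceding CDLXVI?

CDLXVI = 466; previous is 465

CDLXV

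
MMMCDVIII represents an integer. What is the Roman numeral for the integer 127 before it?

MMMCDVIII = 3408
3408 - 127 = 3281

MMMCCLXXXI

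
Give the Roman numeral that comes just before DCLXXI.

DCLXXI = 671; previous is 670

DCLXX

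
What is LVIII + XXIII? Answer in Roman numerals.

LVIII = 58
XXIII = 23
58 + 23 = 81

LXXXI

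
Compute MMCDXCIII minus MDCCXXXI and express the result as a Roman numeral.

MMCDXCIII = 2493
MDCCXXXI = 1731
2493 - 1731 = 762

DCCLXII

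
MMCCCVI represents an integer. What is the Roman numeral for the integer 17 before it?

MMCCCVI = 2306
2306 - 17 = 2289

MMCCLXXXIX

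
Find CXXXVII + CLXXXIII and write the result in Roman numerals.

CXXXVII = 137
CLXXXIII = 183
137 + 183 = 320

CCCXX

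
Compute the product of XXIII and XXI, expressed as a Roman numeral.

XXIII = 23
XXI = 21
23 × 21 = 483

CDLXXXIII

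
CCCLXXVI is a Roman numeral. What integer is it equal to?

CCCLXXVI: C=100, C=100, C=100, L=50, X=10, X=10, V=5, I=1
100 + 100 + 100 + 50 + 10 + 10 + 5 + 1 = 376

376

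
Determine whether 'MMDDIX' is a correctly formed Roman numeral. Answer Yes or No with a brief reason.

'MMDDIX': D should not appear more than once

No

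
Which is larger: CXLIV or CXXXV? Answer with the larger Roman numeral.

CXLIV = 144
CXXXV = 135
144 is larger

CXLIV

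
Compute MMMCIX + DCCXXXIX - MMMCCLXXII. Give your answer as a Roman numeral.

MMMCIX = 3109, DCCXXXIX = 739, MMMCCLXXII = 3272
3109 + 739 = 3848
3848 - 3272 = 576

DLXXVI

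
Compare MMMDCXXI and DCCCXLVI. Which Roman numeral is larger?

MMMDCXXI = 3621
DCCCXLVI = 846
3621 is larger

MMMDCXXI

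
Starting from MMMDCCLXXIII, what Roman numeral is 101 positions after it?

MMMDCCLXXIII = 3773
3773 + 101 = 3874

MMMDCCCLXXIV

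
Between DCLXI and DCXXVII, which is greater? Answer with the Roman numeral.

DCLXI = 661
DCXXVII = 627
661 is larger

DCLXI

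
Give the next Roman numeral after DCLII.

DCLII = 652, so the next integer is 652 + 1 = 653

DCLIII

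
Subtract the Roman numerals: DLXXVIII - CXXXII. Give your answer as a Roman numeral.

DLXXVIII = 578
CXXXII = 132
578 - 132 = 446

CDXLVI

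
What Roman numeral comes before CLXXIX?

CLXXIX = 179; previous is 178

CLXXVIII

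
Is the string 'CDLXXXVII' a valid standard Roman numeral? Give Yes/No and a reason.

'CDLXXXVII': Check the rules: uses only the symbols I, V, X, L, C, D, M; no symbol is repeated more than three times in a row; V, L and D each appear at most once; the only place a smaller symbol precedes a larger one is the allowed subtractive pair CD, the symbol right after such a pair (if any) is smaller than the pair's first symbol, and otherwise the values never increase from left to right. Value: CD (400) + L (50) + X (10) + X (10) + X (10) + V (5) + I (1) + I (1) = 487. So it is a valid standard Roman numeral.

Yes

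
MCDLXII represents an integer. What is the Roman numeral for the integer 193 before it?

MCDLXII = 1462
1462 - 193 = 1269

MCCLXIX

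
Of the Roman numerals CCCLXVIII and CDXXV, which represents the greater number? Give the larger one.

CCCLXVIII = 368
CDXXV = 425
425 is larger

CDXXV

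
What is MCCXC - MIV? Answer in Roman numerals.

MCCXC = 1290
MIV = 1004
1290 - 1004 = 286

CCLXXXVI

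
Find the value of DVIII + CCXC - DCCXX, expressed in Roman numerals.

DVIII = 508, CCXC = 290, DCCXX = 720
508 + 290 = 798
798 - 720 = 78

LXXVIII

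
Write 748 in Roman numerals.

Convert 748 to Roman numerals:
  748 contains 1×500 (D)
  248 contains 2×100 (CC)
  48 contains 1×40 (XL)
  8 contains 1×5 (V)
  3 contains 3×1 (III)

DCCXLVIII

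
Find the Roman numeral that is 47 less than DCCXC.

DCCXC = 790
790 - 47 = 743

DCCXLIII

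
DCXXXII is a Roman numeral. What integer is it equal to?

DCXXXII: D=500, C=100, X=10, X=10, X=10, I=1, I=1
500 + 100 + 10 + 10 + 10 + 1 + 1 = 632

632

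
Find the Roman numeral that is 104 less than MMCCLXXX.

MMCCLXXX = 2280
2280 - 104 = 2176

MMCLXXVI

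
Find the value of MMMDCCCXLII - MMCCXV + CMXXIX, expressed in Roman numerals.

MMMDCCCXLII = 3842, MMCCXV = 2215, CMXXIX = 929
3842 - 2215 = 1627
1627 + 929 = 2556

MMDLVI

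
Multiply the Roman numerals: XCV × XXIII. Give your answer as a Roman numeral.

XCV = 95
XXIII = 23
95 × 23 = 2185

MMCLXXXV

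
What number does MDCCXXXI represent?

MDCCXXXI: M=1000, D=500, C=100, C=100, X=10, X=10, X=10, I=1
1000 + 500 + 100 + 100 + 10 + 10 + 10 + 1 = 1731

1731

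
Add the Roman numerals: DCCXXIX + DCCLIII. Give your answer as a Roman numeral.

DCCXXIX = 729
DCCLIII = 753
729 + 753 = 1482

MCDLXXXII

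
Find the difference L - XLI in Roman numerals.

L = 50
XLI = 41
50 - 41 = 9

IX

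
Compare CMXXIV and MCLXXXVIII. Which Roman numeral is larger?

CMXXIV = 924
MCLXXXVIII = 1188
1188 is larger

MCLXXXVIII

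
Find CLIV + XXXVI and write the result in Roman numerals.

CLIV = 154
XXXVI = 36
154 + 36 = 190

CXC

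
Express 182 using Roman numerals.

Convert 182 to Roman numerals:
  182 contains 1×100 (C)
  82 contains 1×50 (L)
  32 contains 3×10 (XXX)
  2 contains 2×1 (II)

CLXXXII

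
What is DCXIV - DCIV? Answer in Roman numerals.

DCXIV = 614
DCIV = 604
614 - 604 = 10

X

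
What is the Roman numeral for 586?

Convert 586 to Roman numerals:
  586 contains 1×500 (D)
  86 contains 1×50 (L)
  36 contains 3×10 (XXX)
  6 contains 1×5 (V)
  1 contains 1×1 (I)

DLXXXVI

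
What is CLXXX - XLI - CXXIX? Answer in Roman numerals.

CLXXX = 180, XLI = 41, CXXIX = 129
180 - 41 = 139
139 - 129 = 10

X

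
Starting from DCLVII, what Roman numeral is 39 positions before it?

DCLVII = 657
657 - 39 = 618

DCXVIII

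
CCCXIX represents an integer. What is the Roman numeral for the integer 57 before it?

CCCXIX = 319
319 - 57 = 262

CCLXII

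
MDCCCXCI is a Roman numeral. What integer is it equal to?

MDCCCXCI: M=1000, D=500, C=100, C=100, C=100, XC=90, I=1
1000 + 500 + 100 + 100 + 100 + 90 + 1 = 1891

1891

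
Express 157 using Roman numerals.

Convert 157 to Roman numerals:
  157 contains 1×100 (C)
  57 contains 1×50 (L)
  7 contains 1×5 (V)
  2 contains 2×1 (II)

CLVII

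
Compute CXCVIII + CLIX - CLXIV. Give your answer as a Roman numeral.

CXCVIII = 198, CLIX = 159, CLXIV = 164
198 + 159 = 357
357 - 164 = 193

CXCIII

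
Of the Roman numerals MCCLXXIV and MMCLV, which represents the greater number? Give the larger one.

MCCLXXIV = 1274
MMCLV = 2155
2155 is larger

MMCLV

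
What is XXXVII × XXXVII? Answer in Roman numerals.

XXXVII = 37
XXXVII = 37
37 × 37 = 1369

MCCCLXIX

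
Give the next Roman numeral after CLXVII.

CLXVII = 167; next is 168

CLXVIII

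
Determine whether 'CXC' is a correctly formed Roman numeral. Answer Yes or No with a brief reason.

'CXC': Check the rules: uses only the symbols I, V, X, L, C, D, M; no symbol is repeated more than three times in a row; V, L and D each appear at most once; the only place a smaller symbol precedes a larger one is the allowed subtractive pair XC, the symbol right after such a pair (if any) is smaller than the pair's first symbol, and otherwise the values never increase from left to right. Value: C (100) + XC (90) = 190. So it is a valid standard Roman numeral.

Yes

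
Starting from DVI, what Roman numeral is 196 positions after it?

DVI = 506
506 + 196 = 702

DCCII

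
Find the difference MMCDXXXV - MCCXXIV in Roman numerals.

MMCDXXXV = 2435
MCCXXIV = 1224
2435 - 1224 = 1211

MCCXI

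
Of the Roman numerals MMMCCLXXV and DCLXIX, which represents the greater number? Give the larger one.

MMMCCLXXV = 3275
DCLXIX = 669
3275 is larger

MMMCCLXXV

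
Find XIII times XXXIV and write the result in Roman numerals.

XIII = 13
XXXIV = 34
13 × 34 = 442

CDXLII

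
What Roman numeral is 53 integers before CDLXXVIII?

CDLXXVIII = 478
478 - 53 = 425

CDXXV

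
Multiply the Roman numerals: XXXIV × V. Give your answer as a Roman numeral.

XXXIV = 34
V = 5
34 × 5 = 170

CLXX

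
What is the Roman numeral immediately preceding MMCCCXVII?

MMCCCXVII = 2317; previous is 2316

MMCCCXVI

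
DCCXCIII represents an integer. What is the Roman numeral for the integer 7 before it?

DCCXCIII = 793
793 - 7 = 786

DCCLXXXVI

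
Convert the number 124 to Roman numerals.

Convert 124 to Roman numerals:
  124 contains 1×100 (C)
  24 contains 2×10 (XX)
  4 contains 1×4 (IV)

CXXIV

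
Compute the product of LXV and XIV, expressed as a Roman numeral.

LXV = 65
XIV = 14
65 × 14 = 910

CMX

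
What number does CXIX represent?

CXIX: C=100, X=10, IX=9
100 + 10 + 9 = 119

119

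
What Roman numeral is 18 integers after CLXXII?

CLXXII = 172
172 + 18 = 190

CXC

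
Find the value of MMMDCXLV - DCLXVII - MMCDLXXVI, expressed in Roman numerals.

MMMDCXLV = 3645, DCLXVII = 667, MMCDLXXVI = 2476
3645 - 667 = 2978
2978 - 2476 = 502

DII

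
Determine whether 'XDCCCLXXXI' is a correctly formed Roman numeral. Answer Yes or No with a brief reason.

'XDCCCLXXXI': Invalid subtractive combination: XD

No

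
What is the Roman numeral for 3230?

Convert 3230 to Roman numerals:
  3230 contains 3×1000 (MMM)
  230 contains 2×100 (CC)
  30 contains 3×10 (XXX)

MMMCCXXX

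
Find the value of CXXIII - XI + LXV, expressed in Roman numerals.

CXXIII = 123, XI = 11, LXV = 65
123 - 11 = 112
112 + 65 = 177

CLXXVII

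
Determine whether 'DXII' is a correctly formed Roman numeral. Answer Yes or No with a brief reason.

'DXII': Check the rules: uses only the symbols I, V, X, L, C, D, M; no symbol is repeated more than three times in a row; V, L and D each appear at most once; no smaller symbol precedes a larger one (values never increase from left to right). Value: D (500) + X (10) + I (1) + I (1) = 512. So it is a valid standard Roman numeral.

Yes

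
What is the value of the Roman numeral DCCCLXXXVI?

DCCCLXXXVI: D=500, C=100, C=100, C=100, L=50, X=10, X=10, X=10, V=5, I=1
500 + 100 + 100 + 100 + 50 + 10 + 10 + 10 + 5 + 1 = 886

886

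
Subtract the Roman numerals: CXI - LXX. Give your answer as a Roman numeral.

CXI = 111
LXX = 70
111 - 70 = 41

XLI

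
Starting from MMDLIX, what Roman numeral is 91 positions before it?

MMDLIX = 2559
2559 - 91 = 2468

MMCDLXVIII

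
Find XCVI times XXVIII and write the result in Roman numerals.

XCVI = 96
XXVIII = 28
96 × 28 = 2688

MMDCLXXXVIII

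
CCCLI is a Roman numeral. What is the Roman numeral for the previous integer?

CCCLI = 351, so the previous integer is 351 - 1 = 350

CCCL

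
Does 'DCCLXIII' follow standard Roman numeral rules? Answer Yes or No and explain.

'DCCLXIII': Check the rules: uses only the symbols I, V, X, L, C, D, M; no symbol is repeated more than three times in a row; V, L and D each appear at most once; no smaller symbol precedes a larger one (values never increase from left to right). Value: D (500) + C (100) + C (100) + L (50) + X (10) + I (1) + I (1) + I (1) = 763. So it is a valid standard Roman numeral.

Yes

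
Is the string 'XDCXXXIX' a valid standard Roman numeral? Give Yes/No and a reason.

'XDCXXXIX': Invalid subtractive combination: XD

No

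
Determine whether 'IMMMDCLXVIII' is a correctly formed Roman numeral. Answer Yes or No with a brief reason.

'IMMMDCLXVIII': Invalid subtractive combination: IM

No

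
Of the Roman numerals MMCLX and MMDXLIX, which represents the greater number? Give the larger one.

MMCLX = 2160
MMDXLIX = 2549
2549 is larger

MMDXLIX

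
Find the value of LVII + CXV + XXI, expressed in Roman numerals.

LVII = 57, CXV = 115, XXI = 21
57 + 115 = 172
172 + 21 = 193

CXCIII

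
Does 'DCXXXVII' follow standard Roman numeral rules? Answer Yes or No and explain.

'DCXXXVII': Check the rules: uses only the symbols I, V, X, L, C, D, M; no symbol is repeated more than three times in a row; V, L and D each appear at most once; no smaller symbol precedes a larger one (values never increase from left to right). Value: D (500) + C (100) + X (10) + X (10) + X (10) + V (5) + I (1) + I (1) = 637. So it is a valid standard Roman numeral.

Yes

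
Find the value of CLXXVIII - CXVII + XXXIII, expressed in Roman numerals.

CLXXVIII = 178, CXVII = 117, XXXIII = 33
178 - 117 = 61
61 + 33 = 94

XCIV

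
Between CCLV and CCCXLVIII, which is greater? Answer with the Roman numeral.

CCLV = 255
CCCXLVIII = 348
348 is larger

CCCXLVIII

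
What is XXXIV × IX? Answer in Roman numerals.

XXXIV = 34
IX = 9
34 × 9 = 306

CCCVI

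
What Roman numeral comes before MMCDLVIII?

MMCDLVIII = 2458, so the previous integer is 2458 - 1 = 2457

MMCDLVII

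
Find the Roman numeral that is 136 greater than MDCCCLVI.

MDCCCLVI = 1856
1856 + 136 = 1992

MCMXCII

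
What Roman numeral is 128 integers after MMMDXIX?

MMMDXIX = 3519
3519 + 128 = 3647

MMMDCXLVII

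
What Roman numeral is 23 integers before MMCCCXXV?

MMCCCXXV = 2325
2325 - 23 = 2302

MMCCCII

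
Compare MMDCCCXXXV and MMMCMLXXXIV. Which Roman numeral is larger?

MMDCCCXXXV = 2835
MMMCMLXXXIV = 3984
3984 is larger

MMMCMLXXXIV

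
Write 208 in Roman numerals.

Convert 208 to Roman numerals:
  208 contains 2×100 (CC)
  8 contains 1×5 (V)
  3 contains 3×1 (III)

CCVIII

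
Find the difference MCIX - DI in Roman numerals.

MCIX = 1109
DI = 501
1109 - 501 = 608

DCVIII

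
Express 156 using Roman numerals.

Convert 156 to Roman numerals:
  156 contains 1×100 (C)
  56 contains 1×50 (L)
  6 contains 1×5 (V)
  1 contains 1×1 (I)

CLVI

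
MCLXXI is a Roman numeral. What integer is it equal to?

MCLXXI: M=1000, C=100, L=50, X=10, X=10, I=1
1000 + 100 + 50 + 10 + 10 + 1 = 1171

1171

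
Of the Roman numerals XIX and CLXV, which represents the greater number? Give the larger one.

XIX = 19
CLXV = 165
165 is larger

CLXV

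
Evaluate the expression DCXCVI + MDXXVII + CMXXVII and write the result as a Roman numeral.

DCXCVI = 696, MDXXVII = 1527, CMXXVII = 927
696 + 1527 = 2223
2223 + 927 = 3150

MMMCL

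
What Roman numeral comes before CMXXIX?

CMXXIX = 929, so the previous integer is 929 - 1 = 928

CMXXVIII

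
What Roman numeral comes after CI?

CI = 101, so the next integer is 101 + 1 = 102

CII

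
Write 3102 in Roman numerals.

Convert 3102 to Roman numerals:
  3102 contains 3×1000 (MMM)
  102 contains 1×100 (C)
  2 contains 2×1 (II)

MMMCII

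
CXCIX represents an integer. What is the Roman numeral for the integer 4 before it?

CXCIX = 199
199 - 4 = 195

CXCV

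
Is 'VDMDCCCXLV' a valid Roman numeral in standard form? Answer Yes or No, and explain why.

'VDMDCCCXLV': V should not appear more than once

No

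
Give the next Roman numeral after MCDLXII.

MCDLXII = 1462; next is 1463

MCDLXIII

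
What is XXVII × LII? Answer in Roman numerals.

XXVII = 27
LII = 52
27 × 52 = 1404

MCDIV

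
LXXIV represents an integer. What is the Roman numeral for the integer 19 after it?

LXXIV = 74
74 + 19 = 93

XCIII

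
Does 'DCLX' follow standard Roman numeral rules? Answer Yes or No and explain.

'DCLX': Check the rules: uses only the symbols I, V, X, L, C, D, M; no symbol is repeated more than three times in a row; V, L and D each appear at most once; no smaller symbol precedes a larger one (values never increase from left to right). Value: D (500) + C (100) + L (50) + X (10) = 660. So it is a valid standard Roman numeral.

Yes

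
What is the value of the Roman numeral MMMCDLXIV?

MMMCDLXIV: M=1000, M=1000, M=1000, CD=400, L=50, X=10, IV=4
1000 + 1000 + 1000 + 400 + 50 + 10 + 4 = 3464

3464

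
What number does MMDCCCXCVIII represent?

MMDCCCXCVIII: M=1000, M=1000, D=500, C=100, C=100, C=100, XC=90, V=5, I=1, I=1, I=1
1000 + 1000 + 500 + 100 + 100 + 100 + 90 + 5 + 1 + 1 + 1 = 2898

2898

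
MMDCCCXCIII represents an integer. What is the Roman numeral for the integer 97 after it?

MMDCCCXCIII = 2893
2893 + 97 = 2990

MMCMXC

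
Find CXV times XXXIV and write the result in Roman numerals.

CXV = 115
XXXIV = 34
115 × 34 = 3910

MMMCMX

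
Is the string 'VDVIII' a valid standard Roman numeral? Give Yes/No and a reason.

'VDVIII': V should not appear more than once

No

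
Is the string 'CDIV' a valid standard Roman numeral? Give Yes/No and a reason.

'CDIV': Check the rules: uses only the symbols I, V, X, L, C, D, M; no symbol is repeated more than three times in a row; V, L and D each appear at most once; the only places a smaller symbol precedes a larger one are the allowed subtractive pairs CD, IV, the symbol right after such a pair (if any) is smaller than the pair's first symbol, and otherwise the values never increase from left to right. Value: CD (400) + IV (4) = 404. So it is a valid standard Roman numeral.

Yes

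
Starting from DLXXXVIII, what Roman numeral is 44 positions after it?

DLXXXVIII = 588
588 + 44 = 632

DCXXXII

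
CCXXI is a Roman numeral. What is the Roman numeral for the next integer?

CCXXI = 221; next is 222

CCXXII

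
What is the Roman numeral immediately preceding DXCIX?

DXCIX = 599; previous is 598

DXCVIII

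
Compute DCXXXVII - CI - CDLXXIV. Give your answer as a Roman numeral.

DCXXXVII = 637, CI = 101, CDLXXIV = 474
637 - 101 = 536
536 - 474 = 62

LXII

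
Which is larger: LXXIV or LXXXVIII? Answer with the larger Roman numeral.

LXXIV = 74
LXXXVIII = 88
88 is larger

LXXXVIII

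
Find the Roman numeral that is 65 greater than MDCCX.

MDCCX = 1710
1710 + 65 = 1775

MDCCLXXV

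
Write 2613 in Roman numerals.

Convert 2613 to Roman numerals:
  2613 contains 2×1000 (MM)
  613 contains 1×500 (D)
  113 contains 1×100 (C)
  13 contains 1×10 (X)
  3 contains 3×1 (III)

MMDCXIII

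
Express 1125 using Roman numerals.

Convert 1125 to Roman numerals:
  1125 contains 1×1000 (M)
  125 contains 1×100 (C)
  25 contains 2×10 (XX)
  5 contains 1×5 (V)

MCXXV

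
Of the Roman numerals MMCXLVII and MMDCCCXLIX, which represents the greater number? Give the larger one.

MMCXLVII = 2147
MMDCCCXLIX = 2849
2849 is larger

MMDCCCXLIX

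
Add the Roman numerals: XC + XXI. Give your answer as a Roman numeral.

XC = 90
XXI = 21
90 + 21 = 111

CXI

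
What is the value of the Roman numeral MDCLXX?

MDCLXX: M=1000, D=500, C=100, L=50, X=10, X=10
1000 + 500 + 100 + 50 + 10 + 10 = 1670

1670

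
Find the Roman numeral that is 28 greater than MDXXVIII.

MDXXVIII = 1528
1528 + 28 = 1556

MDLVI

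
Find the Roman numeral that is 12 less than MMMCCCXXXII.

MMMCCCXXXII = 3332
3332 - 12 = 3320

MMMCCCXX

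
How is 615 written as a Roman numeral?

Convert 615 to Roman numerals:
  615 contains 1×500 (D)
  115 contains 1×100 (C)
  15 contains 1×10 (X)
  5 contains 1×5 (V)

DCXV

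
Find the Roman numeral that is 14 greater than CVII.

CVII = 107
107 + 14 = 121

CXXI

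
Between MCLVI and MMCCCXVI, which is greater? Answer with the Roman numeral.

MCLVI = 1156
MMCCCXVI = 2316
2316 is larger

MMCCCXVI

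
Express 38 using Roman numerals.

Convert 38 to Roman numerals:
  38 contains 3×10 (XXX)
  8 contains 1×5 (V)
  3 contains 3×1 (III)

XXXVIII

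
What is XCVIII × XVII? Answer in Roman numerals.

XCVIII = 98
XVII = 17
98 × 17 = 1666

MDCLXVI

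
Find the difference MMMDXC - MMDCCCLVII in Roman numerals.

MMMDXC = 3590
MMDCCCLVII = 2857
3590 - 2857 = 733

DCCXXXIII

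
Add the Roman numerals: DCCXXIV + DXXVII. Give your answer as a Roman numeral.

DCCXXIV = 724
DXXVII = 527
724 + 527 = 1251

MCCLI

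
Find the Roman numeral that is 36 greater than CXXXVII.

CXXXVII = 137
137 + 36 = 173

CLXXIII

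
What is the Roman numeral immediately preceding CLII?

CLII = 152; previous is 151

CLI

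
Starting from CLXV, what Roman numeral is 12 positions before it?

CLXV = 165
165 - 12 = 153

CLIII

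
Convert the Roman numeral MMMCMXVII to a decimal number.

MMMCMXVII: M=1000, M=1000, M=1000, CM=900, X=10, V=5, I=1, I=1
1000 + 1000 + 1000 + 900 + 10 + 5 + 1 + 1 = 3917

3917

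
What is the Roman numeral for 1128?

Convert 1128 to Roman numerals:
  1128 contains 1×1000 (M)
  128 contains 1×100 (C)
  28 contains 2×10 (XX)
  8 contains 1×5 (V)
  3 contains 3×1 (III)

MCXXVIII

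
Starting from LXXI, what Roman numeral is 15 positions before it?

LXXI = 71
71 - 15 = 56

LVI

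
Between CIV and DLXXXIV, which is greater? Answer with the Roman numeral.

CIV = 104
DLXXXIV = 584
584 is larger

DLXXXIV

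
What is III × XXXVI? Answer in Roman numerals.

III = 3
XXXVI = 36
3 × 36 = 108

CVIII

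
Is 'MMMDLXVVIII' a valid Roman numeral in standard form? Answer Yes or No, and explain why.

'MMMDLXVVIII': V should not appear more than once

No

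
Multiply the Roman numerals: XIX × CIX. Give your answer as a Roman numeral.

XIX = 19
CIX = 109
19 × 109 = 2071

MMLXXI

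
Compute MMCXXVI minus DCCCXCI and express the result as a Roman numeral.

MMCXXVI = 2126
DCCCXCI = 891
2126 - 891 = 1235

MCCXXXV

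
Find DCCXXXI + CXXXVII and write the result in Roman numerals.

DCCXXXI = 731
CXXXVII = 137
731 + 137 = 868

DCCCLXVIII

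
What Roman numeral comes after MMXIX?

MMXIX = 2019, so the next integer is 2019 + 1 = 2020

MMXX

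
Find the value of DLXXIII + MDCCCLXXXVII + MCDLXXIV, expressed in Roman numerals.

DLXXIII = 573, MDCCCLXXXVII = 1887, MCDLXXIV = 1474
573 + 1887 = 2460
2460 + 1474 = 3934

MMMCMXXXIV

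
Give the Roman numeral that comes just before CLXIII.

CLXIII = 163, so the previous integer is 163 - 1 = 162

CLXII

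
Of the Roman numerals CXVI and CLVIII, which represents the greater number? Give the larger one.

CXVI = 116
CLVIII = 158
158 is larger

CLVIII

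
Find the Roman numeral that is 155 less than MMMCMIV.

MMMCMIV = 3904
3904 - 155 = 3749

MMMDCCXLIX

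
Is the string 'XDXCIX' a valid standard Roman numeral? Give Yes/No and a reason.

'XDXCIX': Invalid subtractive combination: XD

No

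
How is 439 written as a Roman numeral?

Convert 439 to Roman numerals:
  439 contains 1×400 (CD)
  39 contains 3×10 (XXX)
  9 contains 1×9 (IX)

CDXXXIX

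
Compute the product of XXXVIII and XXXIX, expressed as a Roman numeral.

XXXVIII = 38
XXXIX = 39
38 × 39 = 1482

MCDLXXXII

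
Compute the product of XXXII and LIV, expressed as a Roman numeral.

XXXII = 32
LIV = 54
32 × 54 = 1728

MDCCXXVIII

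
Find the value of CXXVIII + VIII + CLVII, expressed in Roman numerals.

CXXVIII = 128, VIII = 8, CLVII = 157
128 + 8 = 136
136 + 157 = 293

CCXCIII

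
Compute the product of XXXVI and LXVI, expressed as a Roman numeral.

XXXVI = 36
LXVI = 66
36 × 66 = 2376

MMCCCLXXVI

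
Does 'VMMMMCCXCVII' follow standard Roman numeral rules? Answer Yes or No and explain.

'VMMMMCCXCVII': More than 3 consecutive M's

No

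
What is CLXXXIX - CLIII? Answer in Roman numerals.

CLXXXIX = 189
CLIII = 153
189 - 153 = 36

XXXVI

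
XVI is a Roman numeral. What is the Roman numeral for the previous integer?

XVI = 16, so the previous integer is 16 - 1 = 15

XV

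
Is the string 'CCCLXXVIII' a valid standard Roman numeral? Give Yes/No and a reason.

'CCCLXXVIII': Check the rules: uses only the symbols I, V, X, L, C, D, M; no symbol is repeated more than three times in a row; V, L and D each appear at most once; no smaller symbol precedes a larger one (values never increase from left to right). Value: C (100) + C (100) + C (100) + L (50) + X (10) + X (10) + V (5) + I (1) + I (1) + I (1) = 378. So it is a valid standard Roman numeral.

Yes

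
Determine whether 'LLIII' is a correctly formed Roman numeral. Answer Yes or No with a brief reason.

'LLIII': L should not appear more than once

No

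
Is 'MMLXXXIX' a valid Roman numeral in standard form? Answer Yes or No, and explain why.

'MMLXXXIX': Check the rules: uses only the symbols I, V, X, L, C, D, M; no symbol is repeated more than three times in a row; V, L and D each appear at most once; the only place a smaller symbol precedes a larger one is the allowed subtractive pair IX, the symbol right after such a pair (if any) is smaller than the pair's first symbol, and otherwise the values never increase from left to right. Value: M (1000) + M (1000) + L (50) + X (10) + X (10) + X (10) + IX (9) = 2089. So it is a valid standard Roman numeral.

Yes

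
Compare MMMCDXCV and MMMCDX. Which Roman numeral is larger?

MMMCDXCV = 3495
MMMCDX = 3410
3495 is larger

MMMCDXCV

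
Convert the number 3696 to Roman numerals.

Convert 3696 to Roman numerals:
  3696 contains 3×1000 (MMM)
  696 contains 1×500 (D)
  196 contains 1×100 (C)
  96 contains 1×90 (XC)
  6 contains 1×5 (V)
  1 contains 1×1 (I)

MMMDCXCVI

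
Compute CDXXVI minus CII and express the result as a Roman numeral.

CDXXVI = 426
CII = 102
426 - 102 = 324

CCCXXIV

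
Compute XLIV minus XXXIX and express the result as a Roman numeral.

XLIV = 44
XXXIX = 39
44 - 39 = 5

V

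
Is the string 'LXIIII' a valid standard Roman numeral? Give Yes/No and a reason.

'LXIIII': More than 3 consecutive I's

No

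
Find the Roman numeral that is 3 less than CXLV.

CXLV = 145
145 - 3 = 142

CXLII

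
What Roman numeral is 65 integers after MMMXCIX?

MMMXCIX = 3099
3099 + 65 = 3164

MMMCLXIV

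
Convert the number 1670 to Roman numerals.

Convert 1670 to Roman numerals:
  1670 contains 1×1000 (M)
  670 contains 1×500 (D)
  170 contains 1×100 (C)
  70 contains 1×50 (L)
  20 contains 2×10 (XX)

MDCLXX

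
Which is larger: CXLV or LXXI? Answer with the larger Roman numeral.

CXLV = 145
LXXI = 71
145 is larger

CXLV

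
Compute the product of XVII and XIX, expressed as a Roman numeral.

XVII = 17
XIX = 19
17 × 19 = 323

CCCXXIII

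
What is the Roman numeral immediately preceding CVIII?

CVIII = 108, so the previous integer is 108 - 1 = 107

CVII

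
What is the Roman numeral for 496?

Convert 496 to Roman numerals:
  496 contains 1×400 (CD)
  96 contains 1×90 (XC)
  6 contains 1×5 (V)
  1 contains 1×1 (I)

CDXCVI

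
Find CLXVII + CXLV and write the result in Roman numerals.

CLXVII = 167
CXLV = 145
167 + 145 = 312

CCCXII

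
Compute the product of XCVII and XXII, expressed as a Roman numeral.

XCVII = 97
XXII = 22
97 × 22 = 2134

MMCXXXIV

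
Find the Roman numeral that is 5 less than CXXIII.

CXXIII = 123
123 - 5 = 118

CXVIII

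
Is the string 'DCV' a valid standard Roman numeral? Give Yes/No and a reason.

'DCV': Check the rules: uses only the symbols I, V, X, L, C, D, M; no symbol is repeated more than three times in a row; V, L and D each appear at most once; no smaller symbol precedes a larger one (values never increase from left to right). Value: D (500) + C (100) + V (5) = 605. So it is a valid standard Roman numeral.

Yes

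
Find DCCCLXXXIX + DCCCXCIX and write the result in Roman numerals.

DCCCLXXXIX = 889
DCCCXCIX = 899
889 + 899 = 1788

MDCCLXXXVIII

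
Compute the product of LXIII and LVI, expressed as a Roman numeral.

LXIII = 63
LVI = 56
63 × 56 = 3528

MMMDXXVIII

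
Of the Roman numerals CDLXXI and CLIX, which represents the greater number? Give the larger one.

CDLXXI = 471
CLIX = 159
471 is larger

CDLXXI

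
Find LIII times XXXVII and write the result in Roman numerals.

LIII = 53
XXXVII = 37
53 × 37 = 1961

MCMLXI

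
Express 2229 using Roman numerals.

Convert 2229 to Roman numerals:
  2229 contains 2×1000 (MM)
  229 contains 2×100 (CC)
  29 contains 2×10 (XX)
  9 contains 1×9 (IX)

MMCCXXIX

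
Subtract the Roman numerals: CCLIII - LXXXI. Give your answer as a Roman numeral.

CCLIII = 253
LXXXI = 81
253 - 81 = 172

CLXXII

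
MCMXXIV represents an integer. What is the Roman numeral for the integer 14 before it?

MCMXXIV = 1924
1924 - 14 = 1910

MCMX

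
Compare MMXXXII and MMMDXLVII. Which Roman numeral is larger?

MMXXXII = 2032
MMMDXLVII = 3547
3547 is larger

MMMDXLVII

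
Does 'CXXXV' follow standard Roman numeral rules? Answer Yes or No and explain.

'CXXXV': Check the rules: uses only the symbols I, V, X, L, C, D, M; no symbol is repeated more than three times in a row; V, L and D each appear at most once; no smaller symbol precedes a larger one (values never increase from left to right). Value: C (100) + X (10) + X (10) + X (10) + V (5) = 135. So it is a valid standard Roman numeral.

Yes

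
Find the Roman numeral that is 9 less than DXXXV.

DXXXV = 535
535 - 9 = 526

DXXVI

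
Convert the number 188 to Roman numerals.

Convert 188 to Roman numerals:
  188 contains 1×100 (C)
  88 contains 1×50 (L)
  38 contains 3×10 (XXX)
  8 contains 1×5 (V)
  3 contains 3×1 (III)

CLXXXVIII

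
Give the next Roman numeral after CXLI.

CXLI = 141, so the next integer is 141 + 1 = 142

CXLII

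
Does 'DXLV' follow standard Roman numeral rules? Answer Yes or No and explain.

'DXLV': Check the rules: uses only the symbols I, V, X, L, C, D, M; no symbol is repeated more than three times in a row; V, L and D each appear at most once; the only place a smaller symbol precedes a larger one is the allowed subtractive pair XL, the symbol right after such a pair (if any) is smaller than the pair's first symbol, and otherwise the values never increase from left to right. Value: D (500) + XL (40) + V (5) = 545. So it is a valid standard Roman numeral.

Yes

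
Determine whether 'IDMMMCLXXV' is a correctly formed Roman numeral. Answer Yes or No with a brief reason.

'IDMMMCLXXV': Invalid subtractive combination: ID

No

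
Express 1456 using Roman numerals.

Convert 1456 to Roman numerals:
  1456 contains 1×1000 (M)
  456 contains 1×400 (CD)
  56 contains 1×50 (L)
  6 contains 1×5 (V)
  1 contains 1×1 (I)

MCDLVI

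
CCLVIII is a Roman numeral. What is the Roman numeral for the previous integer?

CCLVIII = 258; previous is 257

CCLVII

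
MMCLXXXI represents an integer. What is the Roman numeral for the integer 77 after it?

MMCLXXXI = 2181
2181 + 77 = 2258

MMCCLVIII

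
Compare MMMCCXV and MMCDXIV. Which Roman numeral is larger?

MMMCCXV = 3215
MMCDXIV = 2414
3215 is larger

MMMCCXV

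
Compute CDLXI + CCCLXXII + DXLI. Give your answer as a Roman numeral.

CDLXI = 461, CCCLXXII = 372, DXLI = 541
461 + 372 = 833
833 + 541 = 1374

MCCCLXXIV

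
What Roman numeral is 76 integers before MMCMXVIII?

MMCMXVIII = 2918
2918 - 76 = 2842

MMDCCCXLII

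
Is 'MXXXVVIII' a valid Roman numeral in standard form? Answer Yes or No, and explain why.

'MXXXVVIII': V should not appear more than once

No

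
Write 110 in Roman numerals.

Convert 110 to Roman numerals:
  110 contains 1×100 (C)
  10 contains 1×10 (X)

CX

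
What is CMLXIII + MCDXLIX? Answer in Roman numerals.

CMLXIII = 963
MCDXLIX = 1449
963 + 1449 = 2412

MMCDXII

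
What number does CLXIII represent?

CLXIII: C=100, L=50, X=10, I=1, I=1, I=1
100 + 50 + 10 + 1 + 1 + 1 = 163

163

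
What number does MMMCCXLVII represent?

MMMCCXLVII: M=1000, M=1000, M=1000, C=100, C=100, XL=40, V=5, I=1, I=1
1000 + 1000 + 1000 + 100 + 100 + 40 + 5 + 1 + 1 = 3247

3247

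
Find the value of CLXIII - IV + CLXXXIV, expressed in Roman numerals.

CLXIII = 163, IV = 4, CLXXXIV = 184
163 - 4 = 159
159 + 184 = 343

CCCXLIII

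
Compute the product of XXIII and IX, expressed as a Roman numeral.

XXIII = 23
IX = 9
23 × 9 = 207

CCVII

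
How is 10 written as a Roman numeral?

Convert 10 to Roman numerals:
  10 contains 1×10 (X)

X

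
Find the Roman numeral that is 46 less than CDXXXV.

CDXXXV = 435
435 - 46 = 389

CCCLXXXIX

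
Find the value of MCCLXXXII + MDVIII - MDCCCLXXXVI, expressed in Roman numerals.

MCCLXXXII = 1282, MDVIII = 1508, MDCCCLXXXVI = 1886
1282 + 1508 = 2790
2790 - 1886 = 904

CMIV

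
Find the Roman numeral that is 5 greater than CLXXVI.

CLXXVI = 176
176 + 5 = 181

CLXXXI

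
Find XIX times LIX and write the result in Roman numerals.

XIX = 19
LIX = 59
19 × 59 = 1121

MCXXI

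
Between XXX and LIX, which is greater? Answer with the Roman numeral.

XXX = 30
LIX = 59
59 is larger

LIX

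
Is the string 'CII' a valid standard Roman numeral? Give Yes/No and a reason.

'CII': Check the rules: uses only the symbols I, V, X, L, C, D, M; no symbol is repeated more than three times in a row; V, L and D each appear at most once; no smaller symbol precedes a larger one (values never increase from left to right). Value: C (100) + I (1) + I (1) = 102. So it is a valid standard Roman numeral.

Yes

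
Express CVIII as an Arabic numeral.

CVIII: C=100, V=5, I=1, I=1, I=1
100 + 5 + 1 + 1 + 1 = 108

108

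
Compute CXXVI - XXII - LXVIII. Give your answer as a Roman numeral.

CXXVI = 126, XXII = 22, LXVIII = 68
126 - 22 = 104
104 - 68 = 36

XXXVI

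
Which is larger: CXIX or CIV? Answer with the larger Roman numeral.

CXIX = 119
CIV = 104
119 is larger

CXIX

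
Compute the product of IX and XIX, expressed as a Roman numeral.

IX = 9
XIX = 19
9 × 19 = 171

CLXXI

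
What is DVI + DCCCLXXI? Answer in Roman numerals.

DVI = 506
DCCCLXXI = 871
506 + 871 = 1377

MCCCLXXVII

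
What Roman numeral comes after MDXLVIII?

MDXLVIII = 1548, so the next integer is 1548 + 1 = 1549

MDXLIX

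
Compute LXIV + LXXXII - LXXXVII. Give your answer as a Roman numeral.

LXIV = 64, LXXXII = 82, LXXXVII = 87
64 + 82 = 146
146 - 87 = 59

LIX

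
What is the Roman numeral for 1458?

Convert 1458 to Roman numerals:
  1458 contains 1×1000 (M)
  458 contains 1×400 (CD)
  58 contains 1×50 (L)
  8 contains 1×5 (V)
  3 contains 3×1 (III)

MCDLVIII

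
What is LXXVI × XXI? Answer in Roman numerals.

LXXVI = 76
XXI = 21
76 × 21 = 1596

MDXCVI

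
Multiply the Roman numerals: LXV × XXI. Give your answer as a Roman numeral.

LXV = 65
XXI = 21
65 × 21 = 1365

MCCCLXV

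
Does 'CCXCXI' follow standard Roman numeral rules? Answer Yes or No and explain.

'CCXCXI': X cannot come right after the subtractive pair XC: once X is subtracted in XC, the next symbol must be smaller than X

No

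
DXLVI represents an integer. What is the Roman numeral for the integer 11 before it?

DXLVI = 546
546 - 11 = 535

DXXXV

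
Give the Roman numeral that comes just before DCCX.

DCCX = 710; previous is 709

DCCIX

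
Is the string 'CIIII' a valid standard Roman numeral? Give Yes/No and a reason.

'CIIII': More than 3 consecutive I's

No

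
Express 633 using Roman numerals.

Convert 633 to Roman numerals:
  633 contains 1×500 (D)
  133 contains 1×100 (C)
  33 contains 3×10 (XXX)
  3 contains 3×1 (III)

DCXXXIII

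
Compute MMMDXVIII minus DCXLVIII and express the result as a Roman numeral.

MMMDXVIII = 3518
DCXLVIII = 648
3518 - 648 = 2870

MMDCCCLXX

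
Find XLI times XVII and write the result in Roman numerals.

XLI = 41
XVII = 17
41 × 17 = 697

DCXCVII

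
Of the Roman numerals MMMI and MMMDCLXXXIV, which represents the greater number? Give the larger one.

MMMI = 3001
MMMDCLXXXIV = 3684
3684 is larger

MMMDCLXXXIV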